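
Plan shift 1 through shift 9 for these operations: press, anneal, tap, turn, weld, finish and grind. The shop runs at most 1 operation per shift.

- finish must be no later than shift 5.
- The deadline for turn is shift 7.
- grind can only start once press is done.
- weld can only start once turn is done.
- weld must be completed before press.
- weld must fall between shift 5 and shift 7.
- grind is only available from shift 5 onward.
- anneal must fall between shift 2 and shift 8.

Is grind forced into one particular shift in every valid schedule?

No

grind can be shift 7 (e.g. anneal in shift 3, press in shift 6, grind in shift 7, turn in shift 2, finish in shift 1, tap in shift 4, weld in shift 5) or shift 8 (e.g. finish=shift 1; press=shift 6; anneal=shift 3; weld=shift 5; turn=shift 2; grind=shift 8; tap=shift 4).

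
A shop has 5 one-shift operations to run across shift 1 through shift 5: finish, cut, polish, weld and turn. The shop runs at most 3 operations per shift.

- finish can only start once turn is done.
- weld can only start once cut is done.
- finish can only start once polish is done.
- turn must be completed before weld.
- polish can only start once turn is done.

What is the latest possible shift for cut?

Downstream work caps cut at shift 4.
cut at shift 4 is achievable: cut -> shift 4; polish -> shift 2; finish -> shift 3; weld -> shift 5; turn -> shift 1.

shift 4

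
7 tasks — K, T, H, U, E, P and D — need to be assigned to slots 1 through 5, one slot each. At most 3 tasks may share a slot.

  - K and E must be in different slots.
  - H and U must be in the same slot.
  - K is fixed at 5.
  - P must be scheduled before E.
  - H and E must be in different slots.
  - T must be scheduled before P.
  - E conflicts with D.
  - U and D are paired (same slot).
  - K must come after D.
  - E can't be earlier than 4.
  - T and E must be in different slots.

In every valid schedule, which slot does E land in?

E's window is 4–5.
K is fixed at 5, and E can't share a slot with K.
So E must be 4.

4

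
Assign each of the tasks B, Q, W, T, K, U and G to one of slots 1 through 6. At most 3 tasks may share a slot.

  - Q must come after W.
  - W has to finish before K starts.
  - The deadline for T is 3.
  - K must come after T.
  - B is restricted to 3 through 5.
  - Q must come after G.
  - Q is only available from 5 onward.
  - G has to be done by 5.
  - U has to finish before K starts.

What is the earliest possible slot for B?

B is available from 3; B's own window allows nothing later than 5.
B at 3 is achievable: U -> 2; W -> 1; T -> 1; B -> 3; G -> 1; K -> 3; Q -> 5.

3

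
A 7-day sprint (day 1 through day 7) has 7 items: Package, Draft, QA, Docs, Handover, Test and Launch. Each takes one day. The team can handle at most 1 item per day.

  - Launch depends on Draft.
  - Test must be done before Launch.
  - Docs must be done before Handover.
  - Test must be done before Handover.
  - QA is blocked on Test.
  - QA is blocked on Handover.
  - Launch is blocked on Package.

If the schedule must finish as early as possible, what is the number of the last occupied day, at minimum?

The precedence chain requires at least 3 distinct days.
With at most 1 per day and 7 work items, at least 7 days are needed.
7 works (last occupied day: day 7): for example QA in day 7, Launch in day 6, Docs in day 2, Handover in day 3, Draft in day 5, Package in day 4, Test in day 1.

7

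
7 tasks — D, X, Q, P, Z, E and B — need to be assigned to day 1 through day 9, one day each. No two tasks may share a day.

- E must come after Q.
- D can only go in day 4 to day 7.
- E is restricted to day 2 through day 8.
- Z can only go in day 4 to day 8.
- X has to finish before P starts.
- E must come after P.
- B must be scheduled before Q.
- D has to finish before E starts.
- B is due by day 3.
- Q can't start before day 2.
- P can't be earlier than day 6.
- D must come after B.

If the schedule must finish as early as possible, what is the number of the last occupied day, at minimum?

The precedence chain requires at least 3 distinct days.
With at most 1 per day and 7 tasks, at least 7 days are needed.
Propagating the time windows through the other constraints, E can't land before day 7, so the schedule must run through at least day 7.
7 works (last occupied day: day 7): for example P -> day 6, B -> day 1, Q -> day 2, Z -> day 5, X -> day 3, E -> day 7, D -> day 4.

day 7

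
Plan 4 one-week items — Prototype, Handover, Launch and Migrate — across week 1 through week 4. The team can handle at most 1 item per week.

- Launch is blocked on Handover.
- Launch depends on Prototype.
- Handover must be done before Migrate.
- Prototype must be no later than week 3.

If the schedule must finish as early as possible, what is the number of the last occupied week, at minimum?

The precedence chain requires at least 2 distinct weeks.
With at most 1 per week and 4 work items, at least 4 weeks are needed.
4 works (last occupied week: week 4): for example Migrate=week 4; Prototype=week 1; Handover=week 2; Launch=week 3.

4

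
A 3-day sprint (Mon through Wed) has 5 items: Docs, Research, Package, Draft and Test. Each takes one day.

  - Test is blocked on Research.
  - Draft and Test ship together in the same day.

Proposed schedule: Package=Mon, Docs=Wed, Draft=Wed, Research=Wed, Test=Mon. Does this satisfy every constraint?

No. Test is blocked on Research is not satisfied.

Test is blocked on Research — violated.
Draft and Test ship together in the same day — violated.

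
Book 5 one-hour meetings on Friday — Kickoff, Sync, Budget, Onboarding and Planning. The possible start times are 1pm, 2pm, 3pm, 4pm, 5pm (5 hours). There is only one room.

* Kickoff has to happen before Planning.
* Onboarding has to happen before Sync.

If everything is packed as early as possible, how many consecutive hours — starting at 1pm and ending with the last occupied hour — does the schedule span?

5

The precedence chain requires at least 2 distinct hours.
With at most 1 per hour and 5 meetings, at least 5 hours are needed.
5 works (last occupied hour: 5pm): for example Onboarding in 2pm, Kickoff in 1pm, Planning in 4pm, Budget in 5pm, Sync in 3pm.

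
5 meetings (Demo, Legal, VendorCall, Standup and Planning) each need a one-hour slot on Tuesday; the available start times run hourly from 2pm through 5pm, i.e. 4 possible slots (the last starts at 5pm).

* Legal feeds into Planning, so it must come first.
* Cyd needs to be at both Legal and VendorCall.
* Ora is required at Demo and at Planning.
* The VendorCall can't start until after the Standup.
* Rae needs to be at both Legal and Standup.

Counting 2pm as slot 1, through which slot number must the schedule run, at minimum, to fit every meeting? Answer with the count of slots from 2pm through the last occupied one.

3

The precedence chain requires at least 2 distinct slots.
Could 2 slots be enough, i.e. nothing placed later than 3pm? No: VendorCall must come after Standup (at 2pm or later) → {3pm}; Standup must come before VendorCall (at 3pm or earlier) → {2pm}; Planning must come after Legal (at 2pm or later) → {3pm}; Legal must come before Planning (at 3pm or earlier) → {2pm}; Standup can't share with Legal (2pm) → nothing is left.
So 2 slots is not enough.
3 works (last occupied slot: 4pm): for example Demo in 2pm, VendorCall in 4pm, Legal in 2pm, Planning in 3pm, Standup in 3pm.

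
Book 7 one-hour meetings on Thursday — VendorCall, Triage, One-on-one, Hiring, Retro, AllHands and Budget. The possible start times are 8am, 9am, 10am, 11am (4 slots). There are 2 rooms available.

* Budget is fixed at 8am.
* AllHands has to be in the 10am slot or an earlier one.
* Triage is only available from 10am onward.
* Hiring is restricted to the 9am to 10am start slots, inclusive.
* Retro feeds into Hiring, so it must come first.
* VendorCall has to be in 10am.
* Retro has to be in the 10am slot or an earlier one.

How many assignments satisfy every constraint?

Splitting on Triage: it can be 10am (1), 11am (10). Listing each branch's schedules as (VendorCall, One-on-one, Hiring, Retro, AllHands, Budget):
Triage=10am: (10am,11am,9am,8am,9am,8am) — 1.
Triage=11am: (10am,8am,10am,9am,9am,8am) (10am,9am,9am,8am,10am,8am) (10am,9am,10am,8am,9am,8am) (10am,9am,10am,9am,8am,8am) (10am,10am,9am,8am,9am,8am) (10am,11am,9am,8am,9am,8am) (10am,11am,9am,8am,10am,8am) (10am,11am,10am,8am,9am,8am) (10am,11am,10am,9am,8am,8am) (10am,11am,10am,9am,9am,8am) — 10.
Summing: 1 + 10 = 11.

11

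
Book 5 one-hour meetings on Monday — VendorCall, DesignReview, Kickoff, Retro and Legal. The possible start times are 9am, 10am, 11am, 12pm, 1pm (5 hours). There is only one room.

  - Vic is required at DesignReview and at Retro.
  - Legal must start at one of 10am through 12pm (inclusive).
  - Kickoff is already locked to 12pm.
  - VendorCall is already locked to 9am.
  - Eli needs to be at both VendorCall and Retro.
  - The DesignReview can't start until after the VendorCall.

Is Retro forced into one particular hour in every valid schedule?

Retro can be 10am (e.g. Legal in 11am; VendorCall in 9am; DesignReview in 1pm; Retro in 10am; Kickoff in 12pm) or 11am (e.g. Retro -> 11am, DesignReview -> 1pm, Legal -> 10am, Kickoff -> 12pm, VendorCall -> 9am).

No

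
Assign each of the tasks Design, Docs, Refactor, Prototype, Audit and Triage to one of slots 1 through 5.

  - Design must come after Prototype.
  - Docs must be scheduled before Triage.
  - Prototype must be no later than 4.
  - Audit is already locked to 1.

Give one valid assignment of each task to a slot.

Audit in 1, Refactor in 1, Prototype in 1, Triage in 2, Design in 2, Docs in 1

Checking: Prototype(1) before Design(2); Docs(1) before Triage(2); Prototype=1 in [1,4]; Audit=1 in [1,1].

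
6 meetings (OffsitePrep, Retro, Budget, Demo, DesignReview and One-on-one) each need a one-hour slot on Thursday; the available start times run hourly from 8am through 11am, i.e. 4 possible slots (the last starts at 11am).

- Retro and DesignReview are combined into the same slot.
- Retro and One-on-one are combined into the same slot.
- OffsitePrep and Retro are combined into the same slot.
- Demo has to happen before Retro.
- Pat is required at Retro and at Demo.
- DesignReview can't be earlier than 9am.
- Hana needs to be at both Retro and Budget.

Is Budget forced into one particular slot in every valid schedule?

No

Budget can be 8am (e.g. Budget=8am; Retro=9am; Demo=8am; One-on-one=9am; OffsitePrep=9am; DesignReview=9am) or 9am (e.g. DesignReview -> 10am, Demo -> 8am, One-on-one -> 10am, OffsitePrep -> 10am, Retro -> 10am, Budget -> 9am).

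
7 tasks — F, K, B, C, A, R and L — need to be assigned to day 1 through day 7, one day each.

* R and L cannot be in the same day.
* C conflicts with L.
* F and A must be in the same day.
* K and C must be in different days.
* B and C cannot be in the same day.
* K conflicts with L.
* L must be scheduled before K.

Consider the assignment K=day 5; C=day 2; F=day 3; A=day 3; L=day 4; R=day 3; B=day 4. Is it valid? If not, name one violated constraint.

C conflicts with L — holds.
F and A must be in the same day — holds.
K and C must be in different days — holds.
K conflicts with L — holds.
L must be scheduled before K — holds.
R and L cannot be in the same day — holds.
B and C cannot be in the same day — holds.

Valid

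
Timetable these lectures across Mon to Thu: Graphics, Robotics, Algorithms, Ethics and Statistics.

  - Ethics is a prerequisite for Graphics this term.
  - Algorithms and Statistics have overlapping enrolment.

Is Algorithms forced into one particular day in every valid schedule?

Algorithms can be Mon (e.g. Ethics -> Mon, Statistics -> Tue, Algorithms -> Mon, Graphics -> Tue, Robotics -> Mon) or Tue (e.g. Graphics -> Tue; Statistics -> Mon; Ethics -> Mon; Algorithms -> Tue; Robotics -> Mon).

No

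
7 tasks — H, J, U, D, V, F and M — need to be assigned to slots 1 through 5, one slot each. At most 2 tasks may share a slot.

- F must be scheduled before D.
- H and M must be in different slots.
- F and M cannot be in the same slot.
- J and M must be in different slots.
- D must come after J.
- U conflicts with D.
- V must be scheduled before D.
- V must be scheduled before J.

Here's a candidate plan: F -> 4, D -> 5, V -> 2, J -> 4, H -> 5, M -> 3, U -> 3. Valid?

V must be scheduled before J — holds.
F and M cannot be in the same slot — holds.
V must be scheduled before D — holds.
U conflicts with D — holds.
J and M must be in different slots — holds.
At most 2 tasks may share a slot — holds.
F must be scheduled before D — holds.
H and M must be in different slots — holds.
D must come after J — holds.

Yes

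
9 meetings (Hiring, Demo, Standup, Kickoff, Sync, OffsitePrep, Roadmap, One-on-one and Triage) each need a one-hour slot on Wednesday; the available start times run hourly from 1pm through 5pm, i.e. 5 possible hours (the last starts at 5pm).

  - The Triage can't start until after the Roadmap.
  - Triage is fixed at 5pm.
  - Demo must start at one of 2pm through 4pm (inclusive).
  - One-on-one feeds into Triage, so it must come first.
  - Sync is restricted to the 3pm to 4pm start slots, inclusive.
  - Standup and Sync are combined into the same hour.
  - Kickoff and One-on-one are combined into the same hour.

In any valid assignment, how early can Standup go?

Standup must be in the same hour as Sync, which can't be before 3pm, so Standup is at least 3pm; Standup must be in the same hour as Sync, which can't be after 4pm, so Standup is at most 4pm.
Standup at 3pm is achievable: One-on-one=1pm; Hiring=1pm; OffsitePrep=1pm; Triage=5pm; Demo=2pm; Standup=3pm; Sync=3pm; Kickoff=1pm; Roadmap=1pm.

3pm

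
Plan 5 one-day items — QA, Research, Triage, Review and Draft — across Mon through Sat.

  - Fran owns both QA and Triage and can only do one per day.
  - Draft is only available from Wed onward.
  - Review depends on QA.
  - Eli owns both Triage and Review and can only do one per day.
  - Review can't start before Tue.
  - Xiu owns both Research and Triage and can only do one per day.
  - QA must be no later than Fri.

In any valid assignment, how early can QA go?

QA's own window allows nothing later than Fri.
QA at Mon is achievable: Triage -> Wed; Review -> Tue; Draft -> Wed; Research -> Mon; QA -> Mon.

Mon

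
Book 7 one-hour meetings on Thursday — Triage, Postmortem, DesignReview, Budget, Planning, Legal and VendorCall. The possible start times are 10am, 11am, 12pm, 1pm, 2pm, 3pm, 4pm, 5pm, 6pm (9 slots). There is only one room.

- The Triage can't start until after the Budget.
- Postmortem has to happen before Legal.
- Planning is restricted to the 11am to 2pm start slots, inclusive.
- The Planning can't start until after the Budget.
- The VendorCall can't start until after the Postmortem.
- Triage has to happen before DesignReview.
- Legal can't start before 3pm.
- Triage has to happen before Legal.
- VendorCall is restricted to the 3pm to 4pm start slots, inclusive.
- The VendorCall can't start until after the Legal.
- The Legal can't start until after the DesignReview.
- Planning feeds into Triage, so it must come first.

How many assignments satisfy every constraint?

5

Splitting on Triage: it can be 12pm (2), 1pm (3). Listing each branch's schedules as (Postmortem, DesignReview, Budget, Planning, Legal, VendorCall):
Triage=12pm: (1pm,2pm,10am,11am,3pm,4pm) (2pm,1pm,10am,11am,3pm,4pm) — 2.
Triage=1pm: (10am,2pm,11am,12pm,3pm,4pm) (11am,2pm,10am,12pm,3pm,4pm) (12pm,2pm,10am,11am,3pm,4pm) — 3.
Summing: 2 + 3 = 5.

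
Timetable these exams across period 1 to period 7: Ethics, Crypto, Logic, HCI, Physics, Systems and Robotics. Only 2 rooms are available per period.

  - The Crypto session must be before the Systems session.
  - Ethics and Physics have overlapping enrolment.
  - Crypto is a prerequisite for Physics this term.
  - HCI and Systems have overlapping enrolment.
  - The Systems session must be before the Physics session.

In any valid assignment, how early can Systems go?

period 2

Precedence pushes Systems to at least period 2; downstream work caps Systems at period 6.
Systems at period 2 is achievable: Systems in period 2; Crypto in period 1; Robotics in period 4; HCI in period 3; Logic in period 2; Ethics in period 1; Physics in period 3.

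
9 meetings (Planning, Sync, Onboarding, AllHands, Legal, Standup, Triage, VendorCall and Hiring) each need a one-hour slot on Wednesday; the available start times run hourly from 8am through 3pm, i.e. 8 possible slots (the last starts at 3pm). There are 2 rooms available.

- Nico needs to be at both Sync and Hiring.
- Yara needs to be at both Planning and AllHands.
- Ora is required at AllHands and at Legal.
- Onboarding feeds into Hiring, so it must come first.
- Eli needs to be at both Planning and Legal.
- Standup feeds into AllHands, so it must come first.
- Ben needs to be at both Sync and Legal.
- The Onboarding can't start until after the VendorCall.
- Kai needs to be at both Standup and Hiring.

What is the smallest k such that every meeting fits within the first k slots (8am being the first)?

The precedence chain requires at least 3 distinct slots.
With at most 2 per slot and 9 meetings, at least 5 slots are needed.
5 works (last occupied slot: 12pm): for example Triage -> 11am, Onboarding -> 9am, Sync -> 11am, VendorCall -> 8am, Legal -> 12pm, Planning -> 10am, AllHands -> 9am, Standup -> 8am, Hiring -> 10am.

5 slots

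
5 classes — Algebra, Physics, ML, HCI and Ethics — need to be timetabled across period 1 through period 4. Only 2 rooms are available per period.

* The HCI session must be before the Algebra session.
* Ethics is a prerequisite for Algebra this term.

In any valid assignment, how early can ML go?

ML at period 1 is achievable: HCI in period 1, Physics in period 2, Ethics in period 2, ML in period 1, Algebra in period 3.

period 1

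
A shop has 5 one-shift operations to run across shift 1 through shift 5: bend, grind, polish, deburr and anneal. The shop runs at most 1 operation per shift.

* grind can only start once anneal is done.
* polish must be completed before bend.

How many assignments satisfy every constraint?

Splitting on bend: it can be shift 2 (3), shift 3 (6), shift 4 (9), shift 5 (12). Listing each branch's schedules as (grind, polish, deburr, anneal) by shift number:
bend=shift 2: (4,1,5,3) (5,1,3,4) (5,1,4,3) — 3.
bend=shift 3: (4,1,5,2) (4,2,5,1) (5,1,2,4) (5,1,4,2) (5,2,1,4) (5,2,4,1) — 6.
bend=shift 4: (2,3,5,1) (3,1,5,2) (3,2,5,1) (5,1,2,3) (5,1,3,2) (5,2,1,3) (5,2,3,1) (5,3,1,2) (5,3,2,1) — 9.
bend=shift 5: (2,3,4,1) (2,4,3,1) (3,1,4,2) (3,2,4,1) (3,4,1,2) (3,4,2,1) (4,1,2,3) (4,1,3,2) (4,2,1,3) (4,2,3,1) (4,3,1,2) (4,3,2,1) — 12.
Summing: 3 + 6 + 9 + 12 = 30.

30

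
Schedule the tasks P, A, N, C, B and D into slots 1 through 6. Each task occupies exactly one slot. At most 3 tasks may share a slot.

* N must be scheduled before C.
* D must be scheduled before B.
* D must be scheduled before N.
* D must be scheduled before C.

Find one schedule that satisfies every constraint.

A -> 1; N -> 2; C -> 3; D -> 1; P -> 1; B -> 2

Checking: N(2) before C(3); D(1) before C(3); D(1) before N(2); D(1) before B(2); max 3 per slot (cap 3).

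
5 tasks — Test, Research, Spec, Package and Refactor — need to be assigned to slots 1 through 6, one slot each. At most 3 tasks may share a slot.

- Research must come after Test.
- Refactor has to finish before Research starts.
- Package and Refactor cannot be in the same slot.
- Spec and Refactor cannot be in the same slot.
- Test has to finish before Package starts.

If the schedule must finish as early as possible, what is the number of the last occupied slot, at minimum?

The precedence chain requires at least 2 distinct slots.
With at most 3 per slot and 5 tasks, at least 2 slots are needed.
2 works (last occupied slot: 2): for example Spec -> 2; Test -> 1; Research -> 2; Refactor -> 1; Package -> 2.

slot 2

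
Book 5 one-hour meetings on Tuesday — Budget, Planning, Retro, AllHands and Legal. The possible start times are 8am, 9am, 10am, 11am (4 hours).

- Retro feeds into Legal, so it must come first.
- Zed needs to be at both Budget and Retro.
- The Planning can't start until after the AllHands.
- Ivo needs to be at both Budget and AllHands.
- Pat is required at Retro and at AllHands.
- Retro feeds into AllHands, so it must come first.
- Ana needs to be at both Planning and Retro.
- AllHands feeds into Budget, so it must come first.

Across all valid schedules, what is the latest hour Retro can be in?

Downstream work caps Retro at 9am.
Retro at 9am is achievable: Retro -> 9am; Budget -> 11am; Planning -> 11am; Legal -> 10am; AllHands -> 10am.

9am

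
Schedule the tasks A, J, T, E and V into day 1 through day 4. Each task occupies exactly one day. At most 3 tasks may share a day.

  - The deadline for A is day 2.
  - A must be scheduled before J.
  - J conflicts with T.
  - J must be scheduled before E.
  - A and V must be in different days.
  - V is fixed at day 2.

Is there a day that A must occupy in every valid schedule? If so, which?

A's window is day 1–day 2.
V is fixed at day 2, and A can't share a day with V.
So A must be day 1.

day 1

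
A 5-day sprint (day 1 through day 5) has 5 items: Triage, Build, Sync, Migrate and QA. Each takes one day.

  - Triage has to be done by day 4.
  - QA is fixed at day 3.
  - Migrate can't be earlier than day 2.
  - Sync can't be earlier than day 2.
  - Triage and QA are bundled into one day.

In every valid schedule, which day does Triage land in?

Triage must be in the same day as QA, which can't be before day 3, so Triage is at least day 3; Triage's own window allows nothing later than day 4; Triage must be in the same day as QA, which can't be after day 3, so Triage is at most day 3.
So Triage is pinned to day 3.

day 3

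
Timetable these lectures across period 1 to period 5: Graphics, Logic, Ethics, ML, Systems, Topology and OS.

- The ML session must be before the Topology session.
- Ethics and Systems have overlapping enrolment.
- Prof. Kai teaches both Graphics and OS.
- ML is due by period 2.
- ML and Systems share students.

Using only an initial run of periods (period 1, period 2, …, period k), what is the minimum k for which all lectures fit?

2

The precedence chain requires at least 2 distinct periods.
2 works (last occupied period: period 2): for example ML=period 1, Logic=period 1, OS=period 2, Graphics=period 1, Topology=period 2, Systems=period 2, Ethics=period 1.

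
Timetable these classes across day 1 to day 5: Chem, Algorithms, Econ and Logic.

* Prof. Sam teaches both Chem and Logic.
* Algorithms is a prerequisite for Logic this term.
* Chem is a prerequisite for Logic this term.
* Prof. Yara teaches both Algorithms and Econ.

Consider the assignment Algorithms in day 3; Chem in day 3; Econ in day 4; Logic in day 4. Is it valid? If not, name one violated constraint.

Yes

Prof. Yara teaches both Algorithms and Econ — holds.
Prof. Sam teaches both Chem and Logic — holds.
Algorithms is a prerequisite for Logic this term — holds.
Chem is a prerequisite for Logic this term — holds.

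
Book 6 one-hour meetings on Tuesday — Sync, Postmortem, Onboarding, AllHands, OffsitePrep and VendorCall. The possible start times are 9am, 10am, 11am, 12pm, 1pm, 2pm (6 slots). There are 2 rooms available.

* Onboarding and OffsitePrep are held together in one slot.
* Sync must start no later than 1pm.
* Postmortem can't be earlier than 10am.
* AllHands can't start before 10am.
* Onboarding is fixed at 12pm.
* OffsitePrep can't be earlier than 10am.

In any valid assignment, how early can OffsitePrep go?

OffsitePrep is available from 10am; OffsitePrep must be in the same slot as Onboarding, which can't be before 12pm, so OffsitePrep is at least 12pm; OffsitePrep must be in the same slot as Onboarding, which can't be after 12pm, so OffsitePrep is at most 12pm.
OffsitePrep at 12pm is achievable: Postmortem -> 10am, AllHands -> 10am, OffsitePrep -> 12pm, Sync -> 9am, Onboarding -> 12pm, VendorCall -> 9am.

12pm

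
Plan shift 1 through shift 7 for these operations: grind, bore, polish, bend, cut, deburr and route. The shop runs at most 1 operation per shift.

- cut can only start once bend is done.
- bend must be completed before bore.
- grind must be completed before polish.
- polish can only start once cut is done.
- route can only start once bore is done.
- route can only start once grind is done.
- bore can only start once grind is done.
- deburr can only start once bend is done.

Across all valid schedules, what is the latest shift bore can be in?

Precedence pushes bore to at least shift 2; downstream work caps bore at shift 6.
bore at shift 6 is achievable: bend=shift 2; deburr=shift 5; cut=shift 3; bore=shift 6; polish=shift 4; route=shift 7; grind=shift 1.

shift 6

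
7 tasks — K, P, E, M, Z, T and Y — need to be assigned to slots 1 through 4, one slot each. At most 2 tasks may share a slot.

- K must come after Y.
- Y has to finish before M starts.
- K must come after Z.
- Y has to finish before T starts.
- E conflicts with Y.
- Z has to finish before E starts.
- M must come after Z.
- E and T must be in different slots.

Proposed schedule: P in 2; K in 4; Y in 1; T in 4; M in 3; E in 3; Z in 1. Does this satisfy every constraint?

E and T must be in different slots — holds.
Z has to finish before E starts — holds.
M must come after Z — holds.
E conflicts with Y — holds.
Y has to finish before T starts — holds.
Y has to finish before M starts — holds.
K must come after Z — holds.
K must come after Y — holds.
At most 2 tasks may share a slot — holds.

Yes, all constraints hold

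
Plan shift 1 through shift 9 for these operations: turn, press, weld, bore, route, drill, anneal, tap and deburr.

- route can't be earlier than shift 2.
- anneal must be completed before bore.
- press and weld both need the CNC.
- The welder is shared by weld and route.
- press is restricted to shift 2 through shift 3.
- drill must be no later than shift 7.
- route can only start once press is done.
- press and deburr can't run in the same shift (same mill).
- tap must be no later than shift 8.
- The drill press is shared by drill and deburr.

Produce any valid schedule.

drill=shift 1; tap=shift 1; deburr=shift 3; press=shift 2; route=shift 3; bore=shift 2; weld=shift 1; anneal=shift 1; turn=shift 1

Checking: anneal(shift 1) before bore(shift 2); press(shift 2) before route(shift 3); weld(shift 1) != route(shift 3); press(shift 2) != deburr(shift 3); drill(shift 1) != deburr(shift 3); press(shift 2) != weld(shift 1); tap=shift 1 in [shift 1,shift 8]; drill=shift 1 in [shift 1,shift 7]; press=shift 2 in [shift 2,shift 3]; route=shift 3 in [shift 2,shift 9].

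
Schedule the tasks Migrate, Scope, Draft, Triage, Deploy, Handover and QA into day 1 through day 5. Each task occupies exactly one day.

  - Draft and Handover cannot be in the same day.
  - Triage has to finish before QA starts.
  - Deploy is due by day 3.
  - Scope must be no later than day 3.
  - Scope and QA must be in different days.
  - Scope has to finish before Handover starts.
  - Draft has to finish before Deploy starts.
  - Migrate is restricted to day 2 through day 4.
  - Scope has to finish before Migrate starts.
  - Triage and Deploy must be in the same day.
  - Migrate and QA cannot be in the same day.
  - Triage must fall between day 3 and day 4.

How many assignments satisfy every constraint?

Splitting on Migrate: it can be day 2 (14), day 3 (26), day 4 (17). Listing each branch's schedules as (Scope, Draft, Triage, Deploy, Handover, QA) by day number:
Migrate=day 2: (1,1,3,3,2,4) (1,1,3,3,2,5) (1,1,3,3,3,4) (1,1,3,3,3,5) (1,1,3,3,4,4) (1,1,3,3,4,5) (1,1,3,3,5,4) (1,1,3,3,5,5) (1,2,3,3,3,4) (1,2,3,3,3,5) (1,2,3,3,4,4) (1,2,3,3,4,5) (1,2,3,3,5,4) (1,2,3,3,5,5) — 14.
Migrate=day 3: (1,1,3,3,2,4) (1,1,3,3,2,5) (1,1,3,3,3,4) (1,1,3,3,3,5) (1,1,3,3,4,4) (1,1,3,3,4,5) (1,1,3,3,5,4) (1,1,3,3,5,5) (1,2,3,3,3,4) (1,2,3,3,3,5) (1,2,3,3,4,4) (1,2,3,3,4,5) (1,2,3,3,5,4) (1,2,3,3,5,5) (2,1,3,3,3,4) (2,1,3,3,3,5) (2,1,3,3,4,4) (2,1,3,3,4,5) (2,1,3,3,5,4) (2,1,3,3,5,5) (2,2,3,3,3,4) (2,2,3,3,3,5) (2,2,3,3,4,4) (2,2,3,3,4,5) (2,2,3,3,5,4) (2,2,3,3,5,5) — 26.
Migrate=day 4: (1,1,3,3,2,5) (1,1,3,3,3,5) (1,1,3,3,4,5) (1,1,3,3,5,5) (1,2,3,3,3,5) (1,2,3,3,4,5) (1,2,3,3,5,5) (2,1,3,3,3,5) (2,1,3,3,4,5) (2,1,3,3,5,5) (2,2,3,3,3,5) (2,2,3,3,4,5) (2,2,3,3,5,5) (3,1,3,3,4,5) (3,1,3,3,5,5) (3,2,3,3,4,5) (3,2,3,3,5,5) — 17.
Summing: 14 + 26 + 17 = 57.

57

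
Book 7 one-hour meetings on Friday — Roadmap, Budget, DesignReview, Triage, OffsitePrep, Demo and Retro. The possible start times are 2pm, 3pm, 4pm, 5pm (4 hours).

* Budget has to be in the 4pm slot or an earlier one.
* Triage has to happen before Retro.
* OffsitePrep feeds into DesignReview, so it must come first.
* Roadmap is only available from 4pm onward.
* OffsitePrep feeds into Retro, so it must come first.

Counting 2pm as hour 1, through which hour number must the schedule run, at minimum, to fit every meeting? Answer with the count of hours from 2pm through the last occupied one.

The precedence chain requires at least 2 distinct hours.
Roadmap can't be placed before 4pm — that is hour 3 counting from 2pm — so the schedule must run through at least 3 hours.
3 works (last occupied hour: 4pm): for example Retro=3pm; Roadmap=4pm; Triage=2pm; Demo=2pm; DesignReview=3pm; Budget=2pm; OffsitePrep=2pm.

3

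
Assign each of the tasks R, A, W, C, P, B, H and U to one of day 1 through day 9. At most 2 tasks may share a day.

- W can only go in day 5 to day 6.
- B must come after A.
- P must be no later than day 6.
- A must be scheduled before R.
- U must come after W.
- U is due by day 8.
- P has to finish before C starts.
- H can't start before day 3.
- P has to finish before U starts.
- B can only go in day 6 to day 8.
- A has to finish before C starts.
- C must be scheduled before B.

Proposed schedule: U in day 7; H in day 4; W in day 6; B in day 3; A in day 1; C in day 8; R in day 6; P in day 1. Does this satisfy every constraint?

U is due by day 8 — holds.
W can only go in day 5 to day 6 — holds.
P has to finish before C starts — holds.
U must come after W — holds.
A must be scheduled before R — holds.
A has to finish before C starts — holds.
H can't start before day 3 — holds.
B can only go in day 6 to day 8 — violated.
P has to finish before U starts — holds.
P must be no later than day 6 — holds.
C must be scheduled before B — violated.
At most 2 tasks may share a day — holds.
B must come after A — holds.

No. C must be scheduled before B is not satisfied.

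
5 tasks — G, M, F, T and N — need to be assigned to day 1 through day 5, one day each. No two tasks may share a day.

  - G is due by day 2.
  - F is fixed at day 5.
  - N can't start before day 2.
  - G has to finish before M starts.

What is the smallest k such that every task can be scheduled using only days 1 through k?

5 days

The precedence chain requires at least 2 distinct days.
With at most 1 per day and 5 tasks, at least 5 days are needed.
F can't be placed before day 5, so the schedule must run through at least day 5.
5 works (last occupied day: day 5): for example N=day 2; T=day 4; G=day 1; F=day 5; M=day 3.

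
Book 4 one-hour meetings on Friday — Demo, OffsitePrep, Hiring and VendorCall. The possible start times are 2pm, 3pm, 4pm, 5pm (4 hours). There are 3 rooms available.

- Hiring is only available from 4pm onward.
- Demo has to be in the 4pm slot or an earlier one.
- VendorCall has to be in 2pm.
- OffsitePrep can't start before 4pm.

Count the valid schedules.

12

Splitting on Demo: it can be 2pm (4), 3pm (4), 4pm (4). Listing each branch's schedules as (OffsitePrep, Hiring, VendorCall):
Demo=2pm: (4pm,4pm,2pm) (4pm,5pm,2pm) (5pm,4pm,2pm) (5pm,5pm,2pm) — 4.
Demo=3pm: (4pm,4pm,2pm) (4pm,5pm,2pm) (5pm,4pm,2pm) (5pm,5pm,2pm) — 4.
Demo=4pm: (4pm,4pm,2pm) (4pm,5pm,2pm) (5pm,4pm,2pm) (5pm,5pm,2pm) — 4.
Summing: 4 + 4 + 4 = 12.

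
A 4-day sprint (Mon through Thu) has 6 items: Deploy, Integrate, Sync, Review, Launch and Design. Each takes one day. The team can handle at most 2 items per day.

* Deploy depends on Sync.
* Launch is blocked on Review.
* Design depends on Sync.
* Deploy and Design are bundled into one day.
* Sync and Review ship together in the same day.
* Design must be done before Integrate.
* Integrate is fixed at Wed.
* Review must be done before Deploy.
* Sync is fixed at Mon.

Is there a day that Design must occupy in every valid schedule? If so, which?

Tue

Sync is fixed at Mon and must come before Design, so Design is at least Tue.
Integrate is fixed at Wed and must come after Design, so Design is at most Tue.
So Design must be Tue.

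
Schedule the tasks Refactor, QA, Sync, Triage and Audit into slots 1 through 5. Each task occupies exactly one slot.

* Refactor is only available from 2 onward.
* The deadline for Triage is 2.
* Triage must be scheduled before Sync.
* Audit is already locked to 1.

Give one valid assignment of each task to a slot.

Refactor=2; Sync=2; Audit=1; Triage=1; QA=1

Checking: Triage(1) before Sync(2); Refactor=2 in [2,5]; Triage=1 in [1,2]; Audit=1 in [1,1].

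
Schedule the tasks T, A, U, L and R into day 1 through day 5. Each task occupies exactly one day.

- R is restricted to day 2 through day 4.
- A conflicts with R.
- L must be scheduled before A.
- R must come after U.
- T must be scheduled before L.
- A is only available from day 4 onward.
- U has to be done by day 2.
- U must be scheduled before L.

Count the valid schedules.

36

Splitting on T: it can be day 1 (18), day 2 (13), day 3 (5). Listing each branch's schedules as (A, U, L, R) by day number:
T=day 1: (4,1,2,2) (4,1,2,3) (4,1,3,2) (4,1,3,3) (4,2,3,3) (5,1,2,2) (5,1,2,3) (5,1,2,4) (5,1,3,2) (5,1,3,3) (5,1,3,4) (5,1,4,2) (5,1,4,3) (5,1,4,4) (5,2,3,3) (5,2,3,4) (5,2,4,3) (5,2,4,4) — 18.
T=day 2: (4,1,3,2) (4,1,3,3) (4,2,3,3) (5,1,3,2) (5,1,3,3) (5,1,3,4) (5,1,4,2) (5,1,4,3) (5,1,4,4) (5,2,3,3) (5,2,3,4) (5,2,4,3) (5,2,4,4) — 13.
T=day 3: (5,1,4,2) (5,1,4,3) (5,1,4,4) (5,2,4,3) (5,2,4,4) — 5.
Summing: 18 + 13 + 5 = 36.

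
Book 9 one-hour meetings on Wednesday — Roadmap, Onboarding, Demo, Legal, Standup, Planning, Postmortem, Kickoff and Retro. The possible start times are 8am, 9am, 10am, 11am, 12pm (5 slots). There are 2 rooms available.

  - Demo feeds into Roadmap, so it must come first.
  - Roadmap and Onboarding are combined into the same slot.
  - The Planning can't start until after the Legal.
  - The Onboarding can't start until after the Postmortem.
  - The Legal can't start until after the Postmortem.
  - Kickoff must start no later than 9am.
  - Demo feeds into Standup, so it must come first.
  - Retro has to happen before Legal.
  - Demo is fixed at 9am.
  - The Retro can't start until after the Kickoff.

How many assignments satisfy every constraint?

Splitting on Roadmap: it can be 10am (2), 11am (2), 12pm (2). Listing each branch's schedules as (Onboarding, Demo, Legal, Standup, Planning, Postmortem, Kickoff, Retro):
Roadmap=10am: (10am,9am,11am,11am,12pm,8am,8am,9am) (10am,9am,11am,12pm,12pm,8am,8am,9am) — 2.
Roadmap=11am: (11am,9am,10am,10am,12pm,8am,8am,9am) (11am,9am,10am,12pm,12pm,8am,8am,9am) — 2.
Roadmap=12pm: (12pm,9am,10am,10am,11am,8am,8am,9am) (12pm,9am,10am,11am,11am,8am,8am,9am) — 2.
Summing: 2 + 2 + 2 = 6.

6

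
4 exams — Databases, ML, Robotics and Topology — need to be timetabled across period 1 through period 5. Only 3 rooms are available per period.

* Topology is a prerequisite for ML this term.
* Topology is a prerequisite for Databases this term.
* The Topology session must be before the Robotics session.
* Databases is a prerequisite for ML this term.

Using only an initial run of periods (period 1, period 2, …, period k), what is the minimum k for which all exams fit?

The precedence chain requires at least 3 distinct periods.
With at most 3 per period and 4 exams, at least 2 periods are needed.
3 works (last occupied period: period 3): for example Topology in period 1; ML in period 3; Robotics in period 2; Databases in period 2.

3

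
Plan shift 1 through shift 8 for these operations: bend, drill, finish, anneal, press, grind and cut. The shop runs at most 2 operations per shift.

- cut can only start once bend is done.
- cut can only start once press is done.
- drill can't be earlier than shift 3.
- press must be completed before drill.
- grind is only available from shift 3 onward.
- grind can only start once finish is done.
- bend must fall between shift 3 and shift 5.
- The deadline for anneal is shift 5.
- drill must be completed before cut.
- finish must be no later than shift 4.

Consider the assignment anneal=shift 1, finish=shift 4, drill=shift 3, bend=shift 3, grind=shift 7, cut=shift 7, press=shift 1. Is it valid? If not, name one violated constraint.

Yes

cut can only start once press is done — holds.
bend must fall between shift 3 and shift 5 — holds.
The deadline for anneal is shift 5 — holds.
cut can only start once bend is done — holds.
The shop runs at most 2 operations per shift — holds.
finish must be no later than shift 4 — holds.
drill must be completed before cut — holds.
grind is only available from shift 3 onward — holds.
press must be completed before drill — holds.
grind can only start once finish is done — holds.
drill can't be earlier than shift 3 — holds.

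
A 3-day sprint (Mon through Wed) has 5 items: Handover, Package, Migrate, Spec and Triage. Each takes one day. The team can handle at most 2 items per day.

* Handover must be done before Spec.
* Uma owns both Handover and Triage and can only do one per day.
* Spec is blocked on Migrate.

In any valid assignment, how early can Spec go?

Tue

Precedence pushes Spec to at least Tue.
Spec at Tue is achievable: Migrate=Mon, Triage=Wed, Spec=Tue, Handover=Mon, Package=Tue.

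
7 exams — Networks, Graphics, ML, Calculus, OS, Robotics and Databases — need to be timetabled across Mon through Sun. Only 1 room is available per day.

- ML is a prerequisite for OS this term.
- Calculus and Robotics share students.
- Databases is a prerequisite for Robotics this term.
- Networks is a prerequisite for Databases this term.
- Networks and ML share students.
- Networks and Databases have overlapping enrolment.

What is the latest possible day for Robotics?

Sun

Precedence pushes Robotics to at least Wed.
Robotics at Sun is achievable: Calculus=Sat; Robotics=Sun; Databases=Tue; Graphics=Fri; ML=Wed; OS=Thu; Networks=Mon.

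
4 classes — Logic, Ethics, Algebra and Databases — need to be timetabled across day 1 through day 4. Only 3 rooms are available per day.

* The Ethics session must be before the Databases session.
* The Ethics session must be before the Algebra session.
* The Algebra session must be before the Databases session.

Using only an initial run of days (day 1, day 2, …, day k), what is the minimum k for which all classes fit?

The precedence chain requires at least 3 distinct days.
With at most 3 per day and 4 classes, at least 2 days are needed.
3 works (last occupied day: day 3): for example Logic in day 1, Algebra in day 2, Databases in day 3, Ethics in day 1.

3 days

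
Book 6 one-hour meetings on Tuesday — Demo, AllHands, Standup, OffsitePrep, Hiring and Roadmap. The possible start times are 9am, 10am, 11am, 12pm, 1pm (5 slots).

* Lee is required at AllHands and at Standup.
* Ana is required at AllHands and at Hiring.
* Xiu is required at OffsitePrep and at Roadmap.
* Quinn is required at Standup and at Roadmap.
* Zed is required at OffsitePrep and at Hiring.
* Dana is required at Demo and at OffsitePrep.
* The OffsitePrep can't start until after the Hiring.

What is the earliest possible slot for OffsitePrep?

10am

Precedence pushes OffsitePrep to at least 10am.
OffsitePrep at 10am is achievable: Hiring in 9am; AllHands in 10am; Standup in 9am; OffsitePrep in 10am; Demo in 9am; Roadmap in 11am.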